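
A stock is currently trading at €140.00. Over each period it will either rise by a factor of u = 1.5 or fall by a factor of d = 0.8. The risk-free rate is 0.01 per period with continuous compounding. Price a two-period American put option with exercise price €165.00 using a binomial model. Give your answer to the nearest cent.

Risk-neutral probability p = (e^0.01 − 0.8)/(1.5 − 0.8) = 0.2101/0.7000 = 0.3001
Terminal stock prices: S_uu = 315, S_ud = 168, S_dd = 89.6
Terminal payoffs (K − S): max(-150, 0) = 0, max(-3, 0) = 0, max(75.4, 0) = 75.4
Node u (S = 210): continuation = e^(−0.01)·[0.3001·0.0000 + 0.6999·0.0000] = 0.0000; exercise value = 0.0000 ≤ continuation, so V_u = 0.0000
Node d (S = 112): continuation = e^(−0.01)·[0.3001·0.0000 + 0.6999·75.4000] = 52.2495; exercise value = 53.0000 > continuation, so V_d = 53.0000 (exercise)
Node 0 (S = 140): continuation = e^(−0.01)·[0.3001·0.0000 + 0.6999·53.0000] = 36.7271; exercise value = 25.0000 ≤ continuation, so V_0 = 36.7271

€36.73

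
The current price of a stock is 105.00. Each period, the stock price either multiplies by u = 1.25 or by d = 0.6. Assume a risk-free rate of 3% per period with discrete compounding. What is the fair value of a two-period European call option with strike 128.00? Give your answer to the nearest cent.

14.88

Risk-neutral probability p = (1 + 0.03 − 0.6)/(1.25 − 0.6) = 0.4300/0.6500 = 0.6615
Terminal stock prices: S_uu = 164.1, S_ud = 78.75, S_dd = 37.8
Terminal payoffs (S − K): max(36.06, 0) = 36.06, max(-49.25, 0) = 0, max(-90.2, 0) = 0
Node u (S = 131.2): V_u = 1/1.03·[0.6615·36.0625 + 0.3385·0.0000] = 23.1619
Node d (S = 63): V_d = 1/1.03·[0.6615·0.0000 + 0.3385·0.0000] = 0.0000
Node 0 (S = 105): V_0 = 1/1.03·[0.6615·23.1619 + 0.3385·0.0000] = 14.8762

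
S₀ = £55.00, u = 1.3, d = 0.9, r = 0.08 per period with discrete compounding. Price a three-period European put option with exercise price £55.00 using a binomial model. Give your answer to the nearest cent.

Risk-neutral probability p = (1 + 0.08 − 0.9)/(1.3 − 0.9) = 0.1800/0.4000 = 0.4500
Terminal stock prices: S_uuu = 120.8, S_uud = 83.66, S_udd = 57.92, S_ddd = 40.1
Terminal payoffs (K − S): max(-65.84, 0) = 0, max(-28.66, 0) = 0, max(-2.915, 0) = 0, max(14.9, 0) = 14.9
Node uu (S = 92.95): V_uu = 1/1.08·[0.4500·0.0000 + 0.5500·0.0000] = 0.0000
Node ud (S = 64.35): V_ud = 1/1.08·[0.4500·0.0000 + 0.5500·0.0000] = 0.0000
Node dd (S = 44.55): V_dd = 1/1.08·[0.4500·0.0000 + 0.5500·14.9050] = 7.5905
Node u (S = 71.5): V_u = 1/1.08·[0.4500·0.0000 + 0.5500·0.0000] = 0.0000
Node d (S = 49.5): V_d = 1/1.08·[0.4500·0.0000 + 0.5500·7.5905] = 3.8655
Node 0 (S = 55): V_0 = 1/1.08·[0.4500·0.0000 + 0.5500·3.8655] = 1.9686

£1.97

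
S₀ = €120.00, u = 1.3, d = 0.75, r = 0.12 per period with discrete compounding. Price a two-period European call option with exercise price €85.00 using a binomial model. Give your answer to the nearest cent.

€53.73

Risk-neutral probability p = (1 + 0.12 − 0.75)/(1.3 − 0.75) = 0.3700/0.5500 = 0.6727
Terminal stock prices: S_uu = 202.8, S_ud = 117, S_dd = 67.5
Terminal payoffs (S − K): max(117.8, 0) = 117.8, max(32, 0) = 32, max(-17.5, 0) = 0
Node u (S = 156): V_u = 1/1.12·[0.6727·117.8000 + 0.3273·32.0000] = 80.1071
Node d (S = 90): V_d = 1/1.12·[0.6727·32.0000 + 0.3273·0.0000] = 19.2208
Node 0 (S = 120): V_0 = 1/1.12·[0.6727·80.1071 + 0.3273·19.2208] = 53.7328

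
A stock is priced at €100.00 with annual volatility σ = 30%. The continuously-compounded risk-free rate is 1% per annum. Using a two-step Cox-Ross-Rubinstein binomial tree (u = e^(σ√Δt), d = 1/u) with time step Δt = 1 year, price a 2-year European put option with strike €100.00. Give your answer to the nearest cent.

€13.77

CRR parameters: u = e^(σ√Δt) = e^(0.3·√1) = 1.3499, d = 1/u = 0.7408
Per-period rate: rΔt = 0.01·1 = 0.01, so R = e^0.01 = 1.0101
Risk-neutral probability p = (e^0.01 − 0.7408)/(1.3499 − 0.7408) = 0.2692/0.6090 = 0.4421
Terminal stock prices: S_uu = 182.2, S_ud = 100, S_dd = 54.88
Terminal payoffs (K − S): max(-82.21, 0) = 0, max(0, 0) = 0, max(45.12, 0) = 45.12
Node u (S = 135): V_u = e^(−0.01)·[0.4421·0.0000 + 0.5579·0.0000] = 0.0000
Node d (S = 74.08): V_d = e^(−0.01)·[0.4421·0.0000 + 0.5579·45.1188] = 24.9232
Node 0 (S = 100): V_0 = e^(−0.01)·[0.4421·0.0000 + 0.5579·24.9232] = 13.7673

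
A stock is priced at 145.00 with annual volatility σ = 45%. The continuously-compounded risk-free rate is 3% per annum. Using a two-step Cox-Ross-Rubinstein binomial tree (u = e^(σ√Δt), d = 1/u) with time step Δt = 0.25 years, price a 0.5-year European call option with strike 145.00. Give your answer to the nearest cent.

17.22

CRR parameters: u = e^(σ√Δt) = e^(0.45·√0.25) = 1.2523, d = 1/u = 0.7985
Per-period rate: rΔt = 0.03·0.25 = 0.0075, so R = e^0.0075 = 1.0075
Risk-neutral probability p = (e^0.0075 − 0.7985)/(1.2523 − 0.7985) = 0.2090/0.4538 = 0.4606
Terminal stock prices: S_uu = 227.4, S_ud = 145, S_dd = 92.46
Terminal payoffs (S − K): max(82.41, 0) = 82.41, max(0, 0) = 0, max(-52.54, 0) = 0
Node u (S = 181.6): V_u = e^(−0.0075)·[0.4606·82.4053 + 0.5394·0.0000] = 37.6702
Node d (S = 115.8): V_d = e^(−0.0075)·[0.4606·0.0000 + 0.5394·0.0000] = 0.0000
Node 0 (S = 145): V_0 = e^(−0.0075)·[0.4606·37.6702 + 0.5394·0.0000] = 17.2203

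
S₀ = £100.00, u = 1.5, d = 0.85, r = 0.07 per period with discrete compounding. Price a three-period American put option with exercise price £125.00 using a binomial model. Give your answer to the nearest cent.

£26.74

Risk-neutral probability p = (1 + 0.07 − 0.85)/(1.5 − 0.85) = 0.2200/0.6500 = 0.3385
Terminal stock prices: S_uuu = 337.5, S_uud = 191.2, S_udd = 108.4, S_ddd = 61.41
Terminal payoffs (K − S): max(-212.5, 0) = 0, max(-66.25, 0) = 0, max(16.63, 0) = 16.63, max(63.59, 0) = 63.59
Node uu (S = 225): continuation = 1/1.07·[0.3385·0.0000 + 0.6615·0.0000] = 0.0000; exercise value = 0.0000 ≤ continuation, so V_uu = 0.0000
Node ud (S = 127.5): continuation = 1/1.07·[0.3385·0.0000 + 0.6615·16.6250] = 10.2786; exercise value = 0.0000 ≤ continuation, so V_ud = 10.2786
Node dd (S = 72.25): continuation = 1/1.07·[0.3385·16.6250 + 0.6615·63.5875] = 44.5724; exercise value = 52.7500 > continuation, so V_dd = 52.7500 (exercise)
Node u (S = 150): continuation = 1/1.07·[0.3385·0.0000 + 0.6615·10.2786] = 6.3548; exercise value = 0.0000 ≤ continuation, so V_u = 6.3548
Node d (S = 85): continuation = 1/1.07·[0.3385·10.2786 + 0.6615·52.7500] = 35.8645; exercise value = 40.0000 > continuation, so V_d = 40.0000 (exercise)
Node 0 (S = 100): continuation = 1/1.07·[0.3385·6.3548 + 0.6615·40.0000] = 26.7406; exercise value = 25.0000 ≤ continuation, so V_0 = 26.7406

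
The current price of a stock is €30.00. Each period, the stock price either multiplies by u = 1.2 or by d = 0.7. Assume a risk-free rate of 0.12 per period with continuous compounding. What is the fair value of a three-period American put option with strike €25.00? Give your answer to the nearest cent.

Risk-neutral probability p = (e^0.12 − 0.7)/(1.2 − 0.7) = 0.4275/0.5000 = 0.8550
Terminal stock prices: S_uuu = 51.84, S_uud = 30.24, S_udd = 17.64, S_ddd = 10.29
Terminal payoffs (K − S): max(-26.84, 0) = 0, max(-5.24, 0) = 0, max(7.36, 0) = 7.36, max(14.71, 0) = 14.71
Node uu (S = 43.2): continuation = e^(−0.12)·[0.8550·0.0000 + 0.1450·0.0000] = 0.0000; exercise value = 0.0000 ≤ continuation, so V_uu = 0.0000
Node ud (S = 25.2): continuation = e^(−0.12)·[0.8550·0.0000 + 0.1450·7.3600] = 0.9466; exercise value = 0.0000 ≤ continuation, so V_ud = 0.9466
Node dd (S = 14.7): continuation = e^(−0.12)·[0.8550·7.3600 + 0.1450·14.7100] = 7.4730; exercise value = 10.3000 > continuation, so V_dd = 10.3000 (exercise)
Node u (S = 36): continuation = e^(−0.12)·[0.8550·0.0000 + 0.1450·0.9466] = 0.1217; exercise value = 0.0000 ≤ continuation, so V_u = 0.1217
Node d (S = 21): continuation = e^(−0.12)·[0.8550·0.9466 + 0.1450·10.3000] = 2.0425; exercise value = 4.0000 > continuation, so V_d = 4.0000 (exercise)
Node 0 (S = 30): continuation = e^(−0.12)·[0.8550·0.1217 + 0.1450·4.0000] = 0.6068; exercise value = 0.0000 ≤ continuation, so V_0 = 0.6068

€0.61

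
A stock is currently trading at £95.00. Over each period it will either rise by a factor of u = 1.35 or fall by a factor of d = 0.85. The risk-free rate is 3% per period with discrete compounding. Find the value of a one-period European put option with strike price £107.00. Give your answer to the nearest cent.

£16.31

Risk-neutral probability p = (1 + 0.03 − 0.85)/(1.35 − 0.85) = 0.1800/0.5000 = 0.3600
Terminal stock prices: S_u = 128.2, S_d = 80.75
Terminal payoffs (K − S): max(-21.25, 0) = 0, max(26.25, 0) = 26.25
Node 0 (S = 95): V_0 = 1/1.03·[0.3600·0.0000 + 0.6400·26.2500] = 16.3107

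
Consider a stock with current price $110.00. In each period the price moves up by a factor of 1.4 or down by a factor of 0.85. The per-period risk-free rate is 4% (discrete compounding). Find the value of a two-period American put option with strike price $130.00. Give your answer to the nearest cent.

Risk-neutral probability p = (1 + 0.04 − 0.85)/(1.4 − 0.85) = 0.1900/0.5500 = 0.3455
Terminal stock prices: S_uu = 215.6, S_ud = 130.9, S_dd = 79.47
Terminal payoffs (K − S): max(-85.6, 0) = 0, max(-0.9, 0) = 0, max(50.53, 0) = 50.53
Node u (S = 154): continuation = 1/1.04·[0.3455·0.0000 + 0.6545·0.0000] = 0.0000; exercise value = 0.0000 ≤ continuation, so V_u = 0.0000
Node d (S = 93.5): continuation = 1/1.04·[0.3455·0.0000 + 0.6545·50.5250] = 31.7990; exercise value = 36.5000 > continuation, so V_d = 36.5000 (exercise)
Node 0 (S = 110): continuation = 1/1.04·[0.3455·0.0000 + 0.6545·36.5000] = 22.9720; exercise value = 20.0000 ≤ continuation, so V_0 = 22.9720

$22.97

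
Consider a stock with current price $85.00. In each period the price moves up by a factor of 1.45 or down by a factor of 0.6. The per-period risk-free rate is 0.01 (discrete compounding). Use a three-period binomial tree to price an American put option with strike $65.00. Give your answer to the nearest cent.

$14.21

Risk-neutral probability p = (1 + 0.01 − 0.6)/(1.45 − 0.6) = 0.4100/0.8500 = 0.4824
Terminal stock prices: S_uuu = 259.1, S_uud = 107.2, S_udd = 44.37, S_ddd = 18.36
Terminal payoffs (K − S): max(-194.1, 0) = 0, max(-42.23, 0) = 0, max(20.63, 0) = 20.63, max(46.64, 0) = 46.64
Node uu (S = 178.7): continuation = 1/1.01·[0.4824·0.0000 + 0.5176·0.0000] = 0.0000; exercise value = 0.0000 ≤ continuation, so V_uu = 0.0000
Node ud (S = 73.95): continuation = 1/1.01·[0.4824·0.0000 + 0.5176·20.6300] = 10.5733; exercise value = 0.0000 ≤ continuation, so V_ud = 10.5733
Node dd (S = 30.6): continuation = 1/1.01·[0.4824·20.6300 + 0.5176·46.6400] = 33.7564; exercise value = 34.4000 > continuation, so V_dd = 34.4000 (exercise)
Node u (S = 123.2): continuation = 1/1.01·[0.4824·0.0000 + 0.5176·10.5733] = 5.4191; exercise value = 0.0000 ≤ continuation, so V_u = 5.4191
Node d (S = 51): continuation = 1/1.01·[0.4824·10.5733 + 0.5176·34.4000] = 22.6803; exercise value = 14.0000 ≤ continuation, so V_d = 22.6803
Node 0 (S = 85): continuation = 1/1.01·[0.4824·5.4191 + 0.5176·22.6803] = 14.2122; exercise value = 0.0000 ≤ continuation, so V_0 = 14.2122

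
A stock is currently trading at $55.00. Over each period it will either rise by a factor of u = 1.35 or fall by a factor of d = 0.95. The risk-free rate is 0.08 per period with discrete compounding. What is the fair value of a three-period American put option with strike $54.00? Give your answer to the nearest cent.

$1.70

Risk-neutral probability p = (1 + 0.08 − 0.95)/(1.35 − 0.95) = 0.1300/0.4000 = 0.3250
Terminal stock prices: S_uuu = 135.3, S_uud = 95.23, S_udd = 67.01, S_ddd = 47.16
Terminal payoffs (K − S): max(-81.32, 0) = 0, max(-41.23, 0) = 0, max(-13.01, 0) = 0, max(6.844, 0) = 6.844
Node uu (S = 100.2): continuation = 1/1.08·[0.3250·0.0000 + 0.6750·0.0000] = 0.0000; exercise value = 0.0000 ≤ continuation, so V_uu = 0.0000
Node ud (S = 70.54): continuation = 1/1.08·[0.3250·0.0000 + 0.6750·0.0000] = 0.0000; exercise value = 0.0000 ≤ continuation, so V_ud = 0.0000
Node dd (S = 49.64): continuation = 1/1.08·[0.3250·0.0000 + 0.6750·6.8444] = 4.2777; exercise value = 4.3625 > continuation, so V_dd = 4.3625 (exercise)
Node u (S = 74.25): continuation = 1/1.08·[0.3250·0.0000 + 0.6750·0.0000] = 0.0000; exercise value = 0.0000 ≤ continuation, so V_u = 0.0000
Node d (S = 52.25): continuation = 1/1.08·[0.3250·0.0000 + 0.6750·4.3625] = 2.7266; exercise value = 1.7500 ≤ continuation, so V_d = 2.7266
Node 0 (S = 55): continuation = 1/1.08·[0.3250·0.0000 + 0.6750·2.7266] = 1.7041; exercise value = 0.0000 ≤ continuation, so V_0 = 1.7041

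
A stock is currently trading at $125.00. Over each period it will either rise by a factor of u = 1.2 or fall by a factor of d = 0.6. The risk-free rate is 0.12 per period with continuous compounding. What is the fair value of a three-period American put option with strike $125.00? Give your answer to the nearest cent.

Risk-neutral probability p = (e^0.12 − 0.6)/(1.2 − 0.6) = 0.5275/0.6000 = 0.8792
Terminal stock prices: S_uuu = 216, S_uud = 108, S_udd = 54, S_ddd = 27
Terminal payoffs (K − S): max(-91, 0) = 0, max(17, 0) = 17, max(71, 0) = 71, max(98, 0) = 98
Node uu (S = 180): continuation = e^(−0.12)·[0.8792·0.0000 + 0.1208·17.0000] = 1.8220; exercise value = 0.0000 ≤ continuation, so V_uu = 1.8220
Node ud (S = 90): continuation = e^(−0.12)·[0.8792·17.0000 + 0.1208·71.0000] = 20.8651; exercise value = 35.0000 > continuation, so V_ud = 35.0000 (exercise)
Node dd (S = 45): continuation = e^(−0.12)·[0.8792·71.0000 + 0.1208·98.0000] = 65.8651; exercise value = 80.0000 > continuation, so V_dd = 80.0000 (exercise)
Node u (S = 150): continuation = e^(−0.12)·[0.8792·1.8220 + 0.1208·35.0000] = 5.1718; exercise value = 0.0000 ≤ continuation, so V_u = 5.1718
Node d (S = 75): continuation = e^(−0.12)·[0.8792·35.0000 + 0.1208·80.0000] = 35.8651; exercise value = 50.0000 > continuation, so V_d = 50.0000 (exercise)
Node 0 (S = 125): continuation = e^(−0.12)·[0.8792·5.1718 + 0.1208·50.0000] = 9.3914; exercise value = 0.0000 ≤ continuation, so V_0 = 9.3914

$9.39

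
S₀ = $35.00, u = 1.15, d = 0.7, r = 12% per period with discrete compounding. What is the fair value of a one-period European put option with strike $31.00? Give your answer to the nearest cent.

Risk-neutral probability p = (1 + 0.12 − 0.7)/(1.15 − 0.7) = 0.4200/0.4500 = 0.9333
Terminal stock prices: S_u = 40.25, S_d = 24.5
Terminal payoffs (K − S): max(-9.25, 0) = 0, max(6.5, 0) = 6.5
Node 0 (S = 35): V_0 = 1/1.12·[0.9333·0.0000 + 0.0667·6.5000] = 0.3869

$0.39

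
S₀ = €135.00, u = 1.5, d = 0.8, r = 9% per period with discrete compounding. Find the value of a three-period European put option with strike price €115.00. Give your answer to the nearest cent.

Risk-neutral probability p = (1 + 0.09 − 0.8)/(1.5 − 0.8) = 0.2900/0.7000 = 0.4143
Terminal stock prices: S_uuu = 455.6, S_uud = 243, S_udd = 129.6, S_ddd = 69.12
Terminal payoffs (K − S): max(-340.6, 0) = 0, max(-128, 0) = 0, max(-14.6, 0) = 0, max(45.88, 0) = 45.88
Node uu (S = 303.8): V_uu = 1/1.09·[0.4143·0.0000 + 0.5857·0.0000] = 0.0000
Node ud (S = 162): V_ud = 1/1.09·[0.4143·0.0000 + 0.5857·0.0000] = 0.0000
Node dd (S = 86.4): V_dd = 1/1.09·[0.4143·0.0000 + 0.5857·45.8800] = 24.6537
Node u (S = 202.5): V_u = 1/1.09·[0.4143·0.0000 + 0.5857·0.0000] = 0.0000
Node d (S = 108): V_d = 1/1.09·[0.4143·0.0000 + 0.5857·24.6537] = 13.2477
Node 0 (S = 135): V_0 = 1/1.09·[0.4143·0.0000 + 0.5857·13.2477] = 7.1187

€7.12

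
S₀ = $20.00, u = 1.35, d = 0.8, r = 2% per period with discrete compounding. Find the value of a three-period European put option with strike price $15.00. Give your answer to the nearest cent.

Risk-neutral probability p = (1 + 0.02 − 0.8)/(1.35 − 0.8) = 0.2200/0.5500 = 0.4000
Terminal stock prices: S_uuu = 49.21, S_uud = 29.16, S_udd = 17.28, S_ddd = 10.24
Terminal payoffs (K − S): max(-34.21, 0) = 0, max(-14.16, 0) = 0, max(-2.28, 0) = 0, max(4.76, 0) = 4.76
Node uu (S = 36.45): V_uu = 1/1.02·[0.4000·0.0000 + 0.6000·0.0000] = 0.0000
Node ud (S = 21.6): V_ud = 1/1.02·[0.4000·0.0000 + 0.6000·0.0000] = 0.0000
Node dd (S = 12.8): V_dd = 1/1.02·[0.4000·0.0000 + 0.6000·4.7600] = 2.8000
Node u (S = 27): V_u = 1/1.02·[0.4000·0.0000 + 0.6000·0.0000] = 0.0000
Node d (S = 16): V_d = 1/1.02·[0.4000·0.0000 + 0.6000·2.8000] = 1.6471
Node 0 (S = 20): V_0 = 1/1.02·[0.4000·0.0000 + 0.6000·1.6471] = 0.9689

$0.97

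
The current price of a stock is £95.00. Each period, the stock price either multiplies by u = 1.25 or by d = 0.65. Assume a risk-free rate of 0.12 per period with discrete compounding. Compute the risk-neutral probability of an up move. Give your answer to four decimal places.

p = 0.7833

Risk-neutral probability p = (1 + 0.12 − 0.65)/(1.25 − 0.65) = 0.4700/0.6000 = 0.7833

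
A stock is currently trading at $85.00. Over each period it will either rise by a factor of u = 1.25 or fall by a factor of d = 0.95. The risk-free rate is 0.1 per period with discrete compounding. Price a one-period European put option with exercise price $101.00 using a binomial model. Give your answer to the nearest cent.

Risk-neutral probability p = (1 + 0.1 − 0.95)/(1.25 − 0.95) = 0.1500/0.3000 = 0.5000
Terminal stock prices: S_u = 106.2, S_d = 80.75
Terminal payoffs (K − S): max(-5.25, 0) = 0, max(20.25, 0) = 20.25
Node 0 (S = 85): V_0 = 1/1.1·[0.5000·0.0000 + 0.5000·20.2500] = 9.2045

$9.20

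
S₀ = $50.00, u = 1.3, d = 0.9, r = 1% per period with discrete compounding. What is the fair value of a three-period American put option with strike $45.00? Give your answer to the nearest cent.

Risk-neutral probability p = (1 + 0.01 − 0.9)/(1.3 − 0.9) = 0.1100/0.4000 = 0.2750
Terminal stock prices: S_uuu = 109.9, S_uud = 76.05, S_udd = 52.65, S_ddd = 36.45
Terminal payoffs (K − S): max(-64.85, 0) = 0, max(-31.05, 0) = 0, max(-7.65, 0) = 0, max(8.55, 0) = 8.55
Node uu (S = 84.5): continuation = 1/1.01·[0.2750·0.0000 + 0.7250·0.0000] = 0.0000; exercise value = 0.0000 ≤ continuation, so V_uu = 0.0000
Node ud (S = 58.5): continuation = 1/1.01·[0.2750·0.0000 + 0.7250·0.0000] = 0.0000; exercise value = 0.0000 ≤ continuation, so V_ud = 0.0000
Node dd (S = 40.5): continuation = 1/1.01·[0.2750·0.0000 + 0.7250·8.5500] = 6.1374; exercise value = 4.5000 ≤ continuation, so V_dd = 6.1374
Node u (S = 65): continuation = 1/1.01·[0.2750·0.0000 + 0.7250·0.0000] = 0.0000; exercise value = 0.0000 ≤ continuation, so V_u = 0.0000
Node d (S = 45): continuation = 1/1.01·[0.2750·0.0000 + 0.7250·6.1374] = 4.4055; exercise value = 0.0000 ≤ continuation, so V_d = 4.4055
Node 0 (S = 50): continuation = 1/1.01·[0.2750·0.0000 + 0.7250·4.4055] = 3.1624; exercise value = 0.0000 ≤ continuation, so V_0 = 3.1624

$3.16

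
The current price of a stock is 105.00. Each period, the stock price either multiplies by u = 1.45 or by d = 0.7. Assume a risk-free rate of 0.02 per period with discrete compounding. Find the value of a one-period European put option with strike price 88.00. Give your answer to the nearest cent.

Risk-neutral probability p = (1 + 0.02 − 0.7)/(1.45 − 0.7) = 0.3200/0.7500 = 0.4267
Terminal stock prices: S_u = 152.2, S_d = 73.5
Terminal payoffs (K − S): max(-64.25, 0) = 0, max(14.5, 0) = 14.5
Node 0 (S = 105): V_0 = 1/1.02·[0.4267·0.0000 + 0.5733·14.5000] = 8.1503

8.15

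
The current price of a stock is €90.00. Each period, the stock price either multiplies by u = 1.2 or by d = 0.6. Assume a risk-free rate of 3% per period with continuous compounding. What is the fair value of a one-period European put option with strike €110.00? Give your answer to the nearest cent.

Risk-neutral probability p = (e^0.03 − 0.6)/(1.2 − 0.6) = 0.4305/0.6000 = 0.7174
Terminal stock prices: S_u = 108, S_d = 54
Terminal payoffs (K − S): max(2, 0) = 2, max(56, 0) = 56
Node 0 (S = 90): V_0 = e^(−0.03)·[0.7174·2.0000 + 0.2826·56.0000] = 16.7490

€16.75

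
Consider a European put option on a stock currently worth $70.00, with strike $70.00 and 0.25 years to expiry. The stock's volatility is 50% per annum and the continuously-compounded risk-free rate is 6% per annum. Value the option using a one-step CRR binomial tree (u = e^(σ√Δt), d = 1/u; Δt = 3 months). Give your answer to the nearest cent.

CRR parameters: u = e^(σ√Δt) = e^(0.5·√0.25) = 1.2840, d = 1/u = 0.7788
Per-period rate: rΔt = 0.06·0.25 = 0.015, so R = e^0.015 = 1.0151
Risk-neutral probability p = (e^0.015 − 0.7788)/(1.2840 − 0.7788) = 0.2363/0.5052 = 0.4677
Terminal stock prices: S_u = 89.88, S_d = 54.52
Terminal payoffs (K − S): max(-19.88, 0) = 0, max(15.48, 0) = 15.48
Node 0 (S = 70): V_0 = e^(−0.015)·[0.4677·0.0000 + 0.5323·15.4839] = 8.1188

$8.12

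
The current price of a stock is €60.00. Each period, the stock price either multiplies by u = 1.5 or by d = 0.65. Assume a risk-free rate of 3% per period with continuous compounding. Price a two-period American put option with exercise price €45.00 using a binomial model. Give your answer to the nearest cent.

Risk-neutral probability p = (e^0.03 − 0.65)/(1.5 − 0.65) = 0.3805/0.8500 = 0.4476
Terminal stock prices: S_uu = 135, S_ud = 58.5, S_dd = 25.35
Terminal payoffs (K − S): max(-90, 0) = 0, max(-13.5, 0) = 0, max(19.65, 0) = 19.65
Node u (S = 90): continuation = e^(−0.03)·[0.4476·0.0000 + 0.5524·0.0000] = 0.0000; exercise value = 0.0000 ≤ continuation, so V_u = 0.0000
Node d (S = 39): continuation = e^(−0.03)·[0.4476·0.0000 + 0.5524·19.6500] = 10.5340; exercise value = 6.0000 ≤ continuation, so V_d = 10.5340
Node 0 (S = 60): continuation = e^(−0.03)·[0.4476·0.0000 + 0.5524·10.5340] = 5.6471; exercise value = 0.0000 ≤ continuation, so V_0 = 5.6471

€5.65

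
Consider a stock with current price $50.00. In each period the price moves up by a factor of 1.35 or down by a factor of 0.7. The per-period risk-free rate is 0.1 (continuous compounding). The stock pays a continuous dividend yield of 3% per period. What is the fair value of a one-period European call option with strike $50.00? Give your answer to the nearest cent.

Per-period risk-free factor R = e^0.1 = 1.1052; dividend-adjusted growth = e^(0.1−0.03) = 1.0725.
Risk-neutral probability p = (1.0725 − 0.7)/(1.35 − 0.7) = 0.3725/0.6500 = 0.5731
Terminal stock prices: S_u = 67.5, S_d = 35
Terminal payoffs (S − K): max(17.5, 0) = 17.5, max(-15, 0) = 0
Node 0 (S = 50): V_0 = e^(−0.1)·[0.5731·17.5000 + 0.4269·0.0000] = 9.0747

$9.07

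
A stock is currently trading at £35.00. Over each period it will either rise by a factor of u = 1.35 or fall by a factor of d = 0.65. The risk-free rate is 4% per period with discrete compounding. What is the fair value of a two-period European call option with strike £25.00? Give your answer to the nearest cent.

Risk-neutral probability p = (1 + 0.04 − 0.65)/(1.35 − 0.65) = 0.3900/0.7000 = 0.5571
Terminal stock prices: S_uu = 63.79, S_ud = 30.71, S_dd = 14.79
Terminal payoffs (S − K): max(38.79, 0) = 38.79, max(5.713, 0) = 5.713, max(-10.21, 0) = 0
Node u (S = 47.25): V_u = 1/1.04·[0.5571·38.7875 + 0.4429·5.7125] = 23.2115
Node d (S = 22.75): V_d = 1/1.04·[0.5571·5.7125 + 0.4429·0.0000] = 3.0603
Node 0 (S = 35): V_0 = 1/1.04·[0.5571·23.2115 + 0.4429·3.0603] = 13.7379

£13.74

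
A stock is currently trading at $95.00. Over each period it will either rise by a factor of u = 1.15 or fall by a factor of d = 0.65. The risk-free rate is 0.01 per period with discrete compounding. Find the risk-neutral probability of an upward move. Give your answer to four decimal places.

p = 0.7200

Risk-neutral probability p = (1 + 0.01 − 0.65)/(1.15 − 0.65) = 0.3600/0.5000 = 0.7200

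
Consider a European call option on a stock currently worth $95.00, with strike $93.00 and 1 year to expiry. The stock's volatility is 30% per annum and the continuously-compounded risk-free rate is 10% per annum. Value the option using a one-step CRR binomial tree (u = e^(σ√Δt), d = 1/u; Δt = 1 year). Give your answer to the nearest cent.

$19.07

CRR parameters: u = e^(σ√Δt) = e^(0.3·√1) = 1.3499, d = 1/u = 0.7408
Per-period rate: rΔt = 0.1·1 = 0.1, so R = e^0.1 = 1.1052
Risk-neutral probability p = (e^0.1 − 0.7408)/(1.3499 − 0.7408) = 0.3644/0.6090 = 0.5982
Terminal stock prices: S_u = 128.2, S_d = 70.38
Terminal payoffs (S − K): max(35.24, 0) = 35.24, max(-22.62, 0) = 0
Node 0 (S = 95): V_0 = e^(−0.1)·[0.5982·35.2366 + 0.4018·0.0000] = 19.0739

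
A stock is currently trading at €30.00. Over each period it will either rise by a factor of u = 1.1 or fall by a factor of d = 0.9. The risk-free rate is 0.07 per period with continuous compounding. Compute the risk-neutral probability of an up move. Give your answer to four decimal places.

p = 0.8625

Risk-neutral probability p = (e^0.07 − 0.9)/(1.1 − 0.9) = 0.1725/0.2000 = 0.8625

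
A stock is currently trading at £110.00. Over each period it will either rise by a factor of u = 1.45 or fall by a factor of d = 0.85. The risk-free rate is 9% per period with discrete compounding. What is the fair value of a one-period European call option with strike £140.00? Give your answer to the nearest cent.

Risk-neutral probability p = (1 + 0.09 − 0.85)/(1.45 − 0.85) = 0.2400/0.6000 = 0.4000
Terminal stock prices: S_u = 159.5, S_d = 93.5
Terminal payoffs (S − K): max(19.5, 0) = 19.5, max(-46.5, 0) = 0
Node 0 (S = 110): V_0 = 1/1.09·[0.4000·19.5000 + 0.6000·0.0000] = 7.1560

£7.16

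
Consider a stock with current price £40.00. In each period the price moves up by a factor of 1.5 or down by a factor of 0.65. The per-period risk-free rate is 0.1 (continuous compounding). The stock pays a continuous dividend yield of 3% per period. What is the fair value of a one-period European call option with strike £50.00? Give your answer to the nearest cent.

Per-period risk-free factor R = e^0.1 = 1.1052; dividend-adjusted growth = e^(0.1−0.03) = 1.0725.
Risk-neutral probability p = (1.0725 − 0.65)/(1.5 − 0.65) = 0.4225/0.8500 = 0.4971
Terminal stock prices: S_u = 60, S_d = 26
Terminal payoffs (S − K): max(10, 0) = 10, max(-24, 0) = 0
Node 0 (S = 40): V_0 = e^(−0.1)·[0.4971·10.0000 + 0.5029·0.0000] = 4.4977

£4.50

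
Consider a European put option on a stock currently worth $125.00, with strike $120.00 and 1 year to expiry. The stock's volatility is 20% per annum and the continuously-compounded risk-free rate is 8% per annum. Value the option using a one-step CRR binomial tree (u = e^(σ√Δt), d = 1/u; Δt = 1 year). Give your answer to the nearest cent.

CRR parameters: u = e^(σ√Δt) = e^(0.2·√1) = 1.2214, d = 1/u = 0.8187
Per-period rate: rΔt = 0.08·1 = 0.08, so R = e^0.08 = 1.0833
Risk-neutral probability p = (e^0.08 − 0.8187)/(1.2214 − 0.8187) = 0.2646/0.4027 = 0.6570
Terminal stock prices: S_u = 152.7, S_d = 102.3
Terminal payoffs (K − S): max(-32.68, 0) = 0, max(17.66, 0) = 17.66
Node 0 (S = 125): V_0 = e^(−0.08)·[0.6570·0.0000 + 0.3430·17.6587] = 5.5912

$5.59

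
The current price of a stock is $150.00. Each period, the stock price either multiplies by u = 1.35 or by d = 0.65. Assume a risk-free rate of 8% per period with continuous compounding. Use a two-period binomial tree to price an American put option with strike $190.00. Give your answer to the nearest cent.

$44.27

Risk-neutral probability p = (e^0.08 − 0.65)/(1.35 − 0.65) = 0.4333/0.7000 = 0.6190
Terminal stock prices: S_uu = 273.4, S_ud = 131.6, S_dd = 63.38
Terminal payoffs (K − S): max(-83.38, 0) = 0, max(58.38, 0) = 58.38, max(126.6, 0) = 126.6
Node u (S = 202.5): continuation = e^(−0.08)·[0.6190·0.0000 + 0.3810·58.3750] = 20.5319; exercise value = 0.0000 ≤ continuation, so V_u = 20.5319
Node d (S = 97.5): continuation = e^(−0.08)·[0.6190·58.3750 + 0.3810·126.6250] = 77.8921; exercise value = 92.5000 > continuation, so V_d = 92.5000 (exercise)
Node 0 (S = 150): continuation = e^(−0.08)·[0.6190·20.5319 + 0.3810·92.5000] = 44.2663; exercise value = 40.0000 ≤ continuation, so V_0 = 44.2663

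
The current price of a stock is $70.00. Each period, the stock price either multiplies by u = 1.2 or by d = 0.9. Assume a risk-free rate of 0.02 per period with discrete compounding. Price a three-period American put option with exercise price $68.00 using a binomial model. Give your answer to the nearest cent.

$3.91

Risk-neutral probability p = (1 + 0.02 − 0.9)/(1.2 − 0.9) = 0.1200/0.3000 = 0.4000
Terminal stock prices: S_uuu = 121, S_uud = 90.72, S_udd = 68.04, S_ddd = 51.03
Terminal payoffs (K − S): max(-52.96, 0) = 0, max(-22.72, 0) = 0, max(-0.04, 0) = 0, max(16.97, 0) = 16.97
Node uu (S = 100.8): continuation = 1/1.02·[0.4000·0.0000 + 0.6000·0.0000] = 0.0000; exercise value = 0.0000 ≤ continuation, so V_uu = 0.0000
Node ud (S = 75.6): continuation = 1/1.02·[0.4000·0.0000 + 0.6000·0.0000] = 0.0000; exercise value = 0.0000 ≤ continuation, so V_ud = 0.0000
Node dd (S = 56.7): continuation = 1/1.02·[0.4000·0.0000 + 0.6000·16.9700] = 9.9824; exercise value = 11.3000 > continuation, so V_dd = 11.3000 (exercise)
Node u (S = 84): continuation = 1/1.02·[0.4000·0.0000 + 0.6000·0.0000] = 0.0000; exercise value = 0.0000 ≤ continuation, so V_u = 0.0000
Node d (S = 63): continuation = 1/1.02·[0.4000·0.0000 + 0.6000·11.3000] = 6.6471; exercise value = 5.0000 ≤ continuation, so V_d = 6.6471
Node 0 (S = 70): continuation = 1/1.02·[0.4000·0.0000 + 0.6000·6.6471] = 3.9100; exercise value = 0.0000 ≤ continuation, so V_0 = 3.9100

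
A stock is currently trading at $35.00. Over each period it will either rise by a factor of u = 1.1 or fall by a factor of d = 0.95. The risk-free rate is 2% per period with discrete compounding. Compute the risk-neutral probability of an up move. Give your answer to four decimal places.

Risk-neutral probability p = (1 + 0.02 − 0.95)/(1.1 − 0.95) = 0.0700/0.1500 = 0.4667

p = 0.4667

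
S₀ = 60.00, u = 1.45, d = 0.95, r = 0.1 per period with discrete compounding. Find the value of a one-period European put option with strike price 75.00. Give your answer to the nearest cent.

Risk-neutral probability p = (1 + 0.1 − 0.95)/(1.45 − 0.95) = 0.1500/0.5000 = 0.3000
Terminal stock prices: S_u = 87, S_d = 57
Terminal payoffs (K − S): max(-12, 0) = 0, max(18, 0) = 18
Node 0 (S = 60): V_0 = 1/1.1·[0.3000·0.0000 + 0.7000·18.0000] = 11.4545

11.45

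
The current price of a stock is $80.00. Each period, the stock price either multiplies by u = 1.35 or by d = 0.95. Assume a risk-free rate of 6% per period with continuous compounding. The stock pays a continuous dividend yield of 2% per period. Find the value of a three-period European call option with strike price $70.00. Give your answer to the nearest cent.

$17.42

Per-period risk-free factor R = e^0.06 = 1.0618; dividend-adjusted growth = e^(0.06−0.02) = 1.0408.
Risk-neutral probability p = (1.0408 − 0.95)/(1.35 − 0.95) = 0.0908/0.4000 = 0.2270
Terminal stock prices: S_uuu = 196.8, S_uud = 138.5, S_udd = 97.47, S_ddd = 68.59
Terminal payoffs (S − K): max(126.8, 0) = 126.8, max(68.51, 0) = 68.51, max(27.47, 0) = 27.47, max(-1.41, 0) = 0
Node uu (S = 145.8): V_uu = e^(−0.06)·[0.2270·126.8300 + 0.7730·68.5100] = 76.9894
Node ud (S = 102.6): V_ud = e^(−0.06)·[0.2270·68.5100 + 0.7730·27.4700] = 34.6449
Node dd (S = 72.2): V_dd = e^(−0.06)·[0.2270·27.4700 + 0.7730·0.0000] = 5.8732
Node u (S = 108): V_u = e^(−0.06)·[0.2270·76.9894 + 0.7730·34.6449] = 41.6808
Node d (S = 76): V_d = e^(−0.06)·[0.2270·34.6449 + 0.7730·5.8732] = 11.6828
Node 0 (S = 80): V_0 = e^(−0.06)·[0.2270·41.6808 + 0.7730·11.6828] = 17.4162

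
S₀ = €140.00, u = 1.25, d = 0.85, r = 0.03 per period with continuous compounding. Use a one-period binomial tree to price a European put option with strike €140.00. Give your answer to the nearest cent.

Risk-neutral probability p = (e^0.03 − 0.85)/(1.25 − 0.85) = 0.1805/0.4000 = 0.4511
Terminal stock prices: S_u = 175, S_d = 119
Terminal payoffs (K − S): max(-35, 0) = 0, max(21, 0) = 21
Node 0 (S = 140): V_0 = e^(−0.03)·[0.4511·0.0000 + 0.5489·21.0000] = 11.1855

€11.19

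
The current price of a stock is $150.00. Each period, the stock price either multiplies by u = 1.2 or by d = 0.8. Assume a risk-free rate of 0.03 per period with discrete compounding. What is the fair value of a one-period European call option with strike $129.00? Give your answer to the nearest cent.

$28.47

Risk-neutral probability p = (1 + 0.03 − 0.8)/(1.2 − 0.8) = 0.2300/0.4000 = 0.5750
Terminal stock prices: S_u = 180, S_d = 120
Terminal payoffs (S − K): max(51, 0) = 51, max(-9, 0) = 0
Node 0 (S = 150): V_0 = 1/1.03·[0.5750·51.0000 + 0.4250·0.0000] = 28.4709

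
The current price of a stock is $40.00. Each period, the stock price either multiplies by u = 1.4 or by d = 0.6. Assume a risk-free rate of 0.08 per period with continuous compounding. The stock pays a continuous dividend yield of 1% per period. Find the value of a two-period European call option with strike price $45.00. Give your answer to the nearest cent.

$9.93

Per-period risk-free factor R = e^0.08 = 1.0833; dividend-adjusted growth = e^(0.08−0.01) = 1.0725.
Risk-neutral probability p = (1.0725 − 0.6)/(1.4 − 0.6) = 0.4725/0.8000 = 0.5906
Terminal stock prices: S_uu = 78.4, S_ud = 33.6, S_dd = 14.4
Terminal payoffs (S − K): max(33.4, 0) = 33.4, max(-11.4, 0) = 0, max(-30.6, 0) = 0
Node u (S = 56): V_u = e^(−0.08)·[0.5906·33.4000 + 0.4094·0.0000] = 18.2105
Node d (S = 24): V_d = e^(−0.08)·[0.5906·0.0000 + 0.4094·0.0000] = 0.0000
Node 0 (S = 40): V_0 = e^(−0.08)·[0.5906·18.2105 + 0.4094·0.0000] = 9.9288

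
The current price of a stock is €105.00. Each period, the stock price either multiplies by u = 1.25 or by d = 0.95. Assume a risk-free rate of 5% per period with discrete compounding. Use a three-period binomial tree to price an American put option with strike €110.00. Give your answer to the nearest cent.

Risk-neutral probability p = (1 + 0.05 − 0.95)/(1.25 − 0.95) = 0.1000/0.3000 = 0.3333
Terminal stock prices: S_uuu = 205.1, S_uud = 155.9, S_udd = 118.5, S_ddd = 90.02
Terminal payoffs (K − S): max(-95.08, 0) = 0, max(-45.86, 0) = 0, max(-8.453, 0) = 0, max(19.98, 0) = 19.98
Node uu (S = 164.1): continuation = 1/1.05·[0.3333·0.0000 + 0.6667·0.0000] = 0.0000; exercise value = 0.0000 ≤ continuation, so V_uu = 0.0000
Node ud (S = 124.7): continuation = 1/1.05·[0.3333·0.0000 + 0.6667·0.0000] = 0.0000; exercise value = 0.0000 ≤ continuation, so V_ud = 0.0000
Node dd (S = 94.76): continuation = 1/1.05·[0.3333·0.0000 + 0.6667·19.9756] = 12.6829; exercise value = 15.2375 > continuation, so V_dd = 15.2375 (exercise)
Node u (S = 131.2): continuation = 1/1.05·[0.3333·0.0000 + 0.6667·0.0000] = 0.0000; exercise value = 0.0000 ≤ continuation, so V_u = 0.0000
Node d (S = 99.75): continuation = 1/1.05·[0.3333·0.0000 + 0.6667·15.2375] = 9.6746; exercise value = 10.2500 > continuation, so V_d = 10.2500 (exercise)
Node 0 (S = 105): continuation = 1/1.05·[0.3333·0.0000 + 0.6667·10.2500] = 6.5079; exercise value = 5.0000 ≤ continuation, so V_0 = 6.5079

€6.51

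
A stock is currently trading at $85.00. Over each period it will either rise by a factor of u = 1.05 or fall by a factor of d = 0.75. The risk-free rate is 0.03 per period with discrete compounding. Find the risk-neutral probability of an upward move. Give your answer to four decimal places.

p = 0.9333

Risk-neutral probability p = (1 + 0.03 − 0.75)/(1.05 − 0.75) = 0.2800/0.3000 = 0.9333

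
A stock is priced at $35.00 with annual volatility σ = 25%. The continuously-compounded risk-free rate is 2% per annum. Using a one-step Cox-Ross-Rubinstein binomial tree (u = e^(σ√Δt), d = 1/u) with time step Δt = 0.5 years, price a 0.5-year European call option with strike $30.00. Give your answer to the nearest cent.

CRR parameters: u = e^(σ√Δt) = e^(0.25·√0.5) = 1.1934, d = 1/u = 0.8380
Per-period rate: rΔt = 0.02·0.5 = 0.01, so R = e^0.01 = 1.0101
Risk-neutral probability p = (e^0.01 − 0.8380)/(1.1934 − 0.8380) = 0.1721/0.3554 = 0.4842
Terminal stock prices: S_u = 41.77, S_d = 29.33
Terminal payoffs (S − K): max(11.77, 0) = 11.77, max(-0.6712, 0) = 0
Node 0 (S = 35): V_0 = e^(−0.01)·[0.4842·11.7678 + 0.5158·0.0000] = 5.6412

$5.64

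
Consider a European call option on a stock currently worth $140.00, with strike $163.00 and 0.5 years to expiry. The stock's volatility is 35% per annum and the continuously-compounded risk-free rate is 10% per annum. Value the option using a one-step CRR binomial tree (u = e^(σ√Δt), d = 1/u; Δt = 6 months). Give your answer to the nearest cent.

$8.39

CRR parameters: u = e^(σ√Δt) = e^(0.35·√0.5) = 1.2808, d = 1/u = 0.7808
Per-period rate: rΔt = 0.1·0.5 = 0.05, so R = e^0.05 = 1.0513
Risk-neutral probability p = (e^0.05 − 0.7808)/(1.2808 − 0.7808) = 0.2705/0.5000 = 0.5410
Terminal stock prices: S_u = 179.3, S_d = 109.3
Terminal payoffs (S − K): max(16.31, 0) = 16.31, max(-53.69, 0) = 0
Node 0 (S = 140): V_0 = e^(−0.05)·[0.5410·16.3124 + 0.4590·0.0000] = 8.3942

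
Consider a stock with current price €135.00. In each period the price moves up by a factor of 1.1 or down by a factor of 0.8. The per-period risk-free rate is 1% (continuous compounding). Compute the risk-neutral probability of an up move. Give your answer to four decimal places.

p = 0.7002

Risk-neutral probability p = (e^0.01 − 0.8)/(1.1 − 0.8) = 0.2101/0.3000 = 0.7002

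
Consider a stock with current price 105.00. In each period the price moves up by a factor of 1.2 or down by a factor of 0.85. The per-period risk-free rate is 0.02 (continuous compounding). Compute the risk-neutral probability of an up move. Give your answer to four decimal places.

p = 0.4863

Risk-neutral probability p = (e^0.02 − 0.85)/(1.2 − 0.85) = 0.1702/0.3500 = 0.4863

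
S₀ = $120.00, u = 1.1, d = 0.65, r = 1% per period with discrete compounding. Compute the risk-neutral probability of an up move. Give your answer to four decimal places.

p = 0.8000

Risk-neutral probability p = (1 + 0.01 − 0.65)/(1.1 − 0.65) = 0.3600/0.4500 = 0.8000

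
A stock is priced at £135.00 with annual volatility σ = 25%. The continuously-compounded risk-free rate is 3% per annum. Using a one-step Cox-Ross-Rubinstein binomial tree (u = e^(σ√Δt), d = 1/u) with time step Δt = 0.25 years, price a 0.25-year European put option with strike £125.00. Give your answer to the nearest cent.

CRR parameters: u = e^(σ√Δt) = e^(0.25·√0.25) = 1.1331, d = 1/u = 0.8825
Per-period rate: rΔt = 0.03·0.25 = 0.0075, so R = e^0.0075 = 1.0075
Risk-neutral probability p = (e^0.0075 − 0.8825)/(1.1331 − 0.8825) = 0.1250/0.2507 = 0.4988
Terminal stock prices: S_u = 153, S_d = 119.1
Terminal payoffs (K − S): max(-27.98, 0) = 0, max(5.863, 0) = 5.863
Node 0 (S = 135): V_0 = e^(−0.0075)·[0.4988·0.0000 + 0.5012·5.8629] = 2.9164

£2.92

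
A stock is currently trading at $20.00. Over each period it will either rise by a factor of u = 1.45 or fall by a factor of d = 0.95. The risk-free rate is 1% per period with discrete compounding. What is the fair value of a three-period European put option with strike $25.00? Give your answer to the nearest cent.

Risk-neutral probability p = (1 + 0.01 − 0.95)/(1.45 − 0.95) = 0.0600/0.5000 = 0.1200
Terminal stock prices: S_uuu = 60.97, S_uud = 39.95, S_udd = 26.17, S_ddd = 17.15
Terminal payoffs (K − S): max(-35.97, 0) = 0, max(-14.95, 0) = 0, max(-1.172, 0) = 0, max(7.853, 0) = 7.853
Node uu (S = 42.05): V_uu = 1/1.01·[0.1200·0.0000 + 0.8800·0.0000] = 0.0000
Node ud (S = 27.55): V_ud = 1/1.01·[0.1200·0.0000 + 0.8800·0.0000] = 0.0000
Node dd (S = 18.05): V_dd = 1/1.01·[0.1200·0.0000 + 0.8800·7.8525] = 6.8418
Node u (S = 29): V_u = 1/1.01·[0.1200·0.0000 + 0.8800·0.0000] = 0.0000
Node d (S = 19): V_d = 1/1.01·[0.1200·0.0000 + 0.8800·6.8418] = 5.9612
Node 0 (S = 20): V_0 = 1/1.01·[0.1200·0.0000 + 0.8800·5.9612] = 5.1939

$5.19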